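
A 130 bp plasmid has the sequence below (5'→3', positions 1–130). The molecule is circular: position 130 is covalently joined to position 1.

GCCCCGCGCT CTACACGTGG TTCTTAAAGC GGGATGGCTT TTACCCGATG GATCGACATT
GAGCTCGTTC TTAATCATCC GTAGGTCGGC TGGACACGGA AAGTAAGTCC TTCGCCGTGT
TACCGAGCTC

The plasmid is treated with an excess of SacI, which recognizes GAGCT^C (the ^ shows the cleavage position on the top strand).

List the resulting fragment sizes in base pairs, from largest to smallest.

SacI sites (GAGCTC) start at positions 61, 125.
SacI cuts after base 5 of each site (before the last base), so after positions 65, 129.
Circular molecule, 2 cuts → 2 fragments:
  66–129 → 64 bp
  130–130 then 1–65 → 1 + 65 = 66 bp
Sorted largest to smallest: 66, 64 bp.

66, 64 bp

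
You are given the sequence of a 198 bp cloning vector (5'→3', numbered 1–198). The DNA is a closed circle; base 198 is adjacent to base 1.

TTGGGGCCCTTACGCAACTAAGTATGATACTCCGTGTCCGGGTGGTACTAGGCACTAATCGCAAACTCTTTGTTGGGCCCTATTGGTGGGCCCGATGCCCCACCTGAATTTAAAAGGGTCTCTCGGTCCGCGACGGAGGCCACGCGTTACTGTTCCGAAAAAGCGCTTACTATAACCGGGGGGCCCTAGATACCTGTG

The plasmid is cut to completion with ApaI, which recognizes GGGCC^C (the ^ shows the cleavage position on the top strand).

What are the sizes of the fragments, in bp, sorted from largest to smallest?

ApaI sites (GGGCCC) start at positions 4, 75, 88, 181.
ApaI cuts after base 5 of each site (before the last base), so after positions 8, 79, 92, 185.
Circular molecule, 4 cuts → 4 fragments:
  9–79 → 71 bp
  80–92 → 13 bp
  93–185 → 93 bp
  186–198 then 1–8 → 13 + 8 = 21 bp
Sorted largest to smallest: 93, 71, 21, 13 bp.

93, 71, 21, 13 bp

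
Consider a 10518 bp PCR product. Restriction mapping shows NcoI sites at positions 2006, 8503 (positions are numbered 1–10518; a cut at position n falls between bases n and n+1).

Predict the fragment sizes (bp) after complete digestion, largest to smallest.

Linear molecule, 2 cuts → 3 fragments:
  2006 − 0 = 2006 bp
  8503 − 2006 = 6497 bp
  10518 − 8503 = 2015 bp
Sorted largest to smallest: 6497, 2015, 2006 bp.

6497, 2015, 2006 bp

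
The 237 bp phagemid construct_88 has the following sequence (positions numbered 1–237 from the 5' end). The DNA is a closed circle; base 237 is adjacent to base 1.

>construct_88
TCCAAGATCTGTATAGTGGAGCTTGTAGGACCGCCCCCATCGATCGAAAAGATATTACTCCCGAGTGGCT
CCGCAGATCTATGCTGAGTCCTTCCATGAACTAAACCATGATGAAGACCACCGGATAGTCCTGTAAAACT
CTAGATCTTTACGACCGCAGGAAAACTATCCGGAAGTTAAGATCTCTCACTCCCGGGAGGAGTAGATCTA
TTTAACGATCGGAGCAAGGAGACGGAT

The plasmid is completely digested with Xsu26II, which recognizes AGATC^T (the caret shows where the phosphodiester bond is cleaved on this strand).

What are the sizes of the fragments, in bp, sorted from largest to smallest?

Xsu26II sites (AGATCT) start at positions 5, 75, 143, 180, 204.
Xsu26II cuts after base 5 of each site (before the last base), so after positions 9, 79, 147, 184, 208.
Circular molecule, 5 cuts → 5 fragments:
  10–79 → 70 bp
  80–147 → 68 bp
  148–184 → 37 bp
  185–208 → 24 bp
  209–237 then 1–9 → 29 + 9 = 38 bp
Sorted largest to smallest: 70, 68, 38, 37, 24 bp.

70, 68, 38, 37, 24 bp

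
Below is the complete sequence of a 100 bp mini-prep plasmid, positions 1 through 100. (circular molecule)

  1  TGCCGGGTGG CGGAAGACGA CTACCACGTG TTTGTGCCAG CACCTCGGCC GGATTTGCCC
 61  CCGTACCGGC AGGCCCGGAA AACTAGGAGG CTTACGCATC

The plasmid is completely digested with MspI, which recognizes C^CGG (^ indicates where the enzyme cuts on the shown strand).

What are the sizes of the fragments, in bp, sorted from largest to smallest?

46, 28, 17, 9 bp

MspI sites (CCGG) start at positions 3, 49, 66, 75.
MspI cuts after the first base of each site, so after positions 3, 49, 66, 75.
Circular molecule, 4 cuts → 4 fragments:
  4–49 → 46 bp
  50–66 → 17 bp
  67–75 → 9 bp
  76–100 then 1–3 → 25 + 3 = 28 bp
Sorted largest to smallest: 46, 28, 17, 9 bp.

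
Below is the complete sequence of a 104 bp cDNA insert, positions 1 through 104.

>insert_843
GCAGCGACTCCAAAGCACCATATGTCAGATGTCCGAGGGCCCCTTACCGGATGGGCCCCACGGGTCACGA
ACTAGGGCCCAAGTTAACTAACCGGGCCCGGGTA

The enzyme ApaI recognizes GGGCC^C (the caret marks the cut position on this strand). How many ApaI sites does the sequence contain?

GGGCCC occurs starting at positions 37, 53, 75, 94.
ApaI cuts at 4 sites.

4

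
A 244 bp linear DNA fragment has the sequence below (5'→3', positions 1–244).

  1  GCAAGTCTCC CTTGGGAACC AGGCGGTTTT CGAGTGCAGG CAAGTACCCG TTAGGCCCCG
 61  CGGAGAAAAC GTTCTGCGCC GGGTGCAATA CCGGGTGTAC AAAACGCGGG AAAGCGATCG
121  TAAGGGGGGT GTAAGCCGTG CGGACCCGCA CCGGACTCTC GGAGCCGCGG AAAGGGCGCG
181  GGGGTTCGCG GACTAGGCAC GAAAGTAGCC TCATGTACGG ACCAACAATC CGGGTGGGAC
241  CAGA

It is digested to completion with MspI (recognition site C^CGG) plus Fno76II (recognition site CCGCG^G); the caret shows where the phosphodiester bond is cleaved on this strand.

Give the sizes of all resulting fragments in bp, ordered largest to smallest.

MspI sites (CCGG) start at positions 79, 91, 151, 230.
MspI cuts after the first base of each site, so after positions 79, 91, 151, 230.
Fno76II sites (CCGCGG) start at positions 58, 165.
Fno76II cuts after base 5 of each site (before the last base), so after positions 62, 169.
Combined cut positions: 62, 79, 91, 151, 169, 230.
Linear molecule, 6 cuts → 7 fragments:
  1–62 → 62 bp
  63–79 → 17 bp
  80–91 → 12 bp
  92–151 → 60 bp
  152–169 → 18 bp
  170–230 → 61 bp
  231–244 → 14 bp
Sorted largest to smallest: 62, 61, 60, 18, 17, 14, 12 bp.

62, 61, 60, 18, 17, 14, 12 bp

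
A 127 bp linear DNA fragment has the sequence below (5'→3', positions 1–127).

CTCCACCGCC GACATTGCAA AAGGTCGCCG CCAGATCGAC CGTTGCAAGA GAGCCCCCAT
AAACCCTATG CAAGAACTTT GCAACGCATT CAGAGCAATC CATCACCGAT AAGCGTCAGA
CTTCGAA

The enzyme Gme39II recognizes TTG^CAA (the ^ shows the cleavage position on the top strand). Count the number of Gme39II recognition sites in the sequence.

3

TTGCAA occurs starting at positions 15, 43, 79.
Gme39II cuts at 3 sites.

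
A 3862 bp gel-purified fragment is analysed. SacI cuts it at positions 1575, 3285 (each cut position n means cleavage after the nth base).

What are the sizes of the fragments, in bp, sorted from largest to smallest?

Linear molecule, 2 cuts → 3 fragments:
  1575 − 0 = 1575 bp
  3285 − 1575 = 1710 bp
  3862 − 3285 = 577 bp
Sorted largest to smallest: 1710, 1575, 577 bp.

1710, 1575, 577 bp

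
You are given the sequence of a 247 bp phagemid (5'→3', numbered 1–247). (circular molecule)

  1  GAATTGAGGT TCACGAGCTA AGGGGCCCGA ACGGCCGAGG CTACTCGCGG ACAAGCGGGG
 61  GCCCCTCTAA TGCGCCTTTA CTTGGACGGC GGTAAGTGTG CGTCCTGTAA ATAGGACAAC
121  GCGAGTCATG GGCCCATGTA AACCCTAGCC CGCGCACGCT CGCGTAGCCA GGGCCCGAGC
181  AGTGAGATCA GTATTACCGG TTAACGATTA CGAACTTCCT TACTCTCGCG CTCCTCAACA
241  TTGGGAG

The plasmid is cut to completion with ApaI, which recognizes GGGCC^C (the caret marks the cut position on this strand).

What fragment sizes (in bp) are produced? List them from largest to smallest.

99, 71, 41, 36 bp

ApaI sites (GGGCCC) start at positions 23, 59, 130, 171.
ApaI cuts after base 5 of each site (before the last base), so after positions 27, 63, 134, 175.
Circular molecule, 4 cuts → 4 fragments:
  28–63 → 36 bp
  64–134 → 71 bp
  135–175 → 41 bp
  176–247 then 1–27 → 72 + 27 = 99 bp
Sorted largest to smallest: 99, 71, 41, 36 bp.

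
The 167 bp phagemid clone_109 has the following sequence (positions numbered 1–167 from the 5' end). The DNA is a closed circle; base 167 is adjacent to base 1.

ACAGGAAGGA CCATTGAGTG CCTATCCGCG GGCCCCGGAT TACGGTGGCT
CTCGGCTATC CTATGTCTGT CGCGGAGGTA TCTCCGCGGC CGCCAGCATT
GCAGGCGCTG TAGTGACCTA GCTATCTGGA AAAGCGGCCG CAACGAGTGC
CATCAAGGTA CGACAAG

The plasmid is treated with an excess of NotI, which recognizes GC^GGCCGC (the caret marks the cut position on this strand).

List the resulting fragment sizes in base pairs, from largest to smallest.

NotI sites (GCGGCCGC) start at positions 86, 134.
NotI cuts after base 2 of each site, so after positions 87, 135.
Circular molecule, 2 cuts → 2 fragments:
  88–135 → 48 bp
  136–167 then 1–87 → 32 + 87 = 119 bp
Sorted largest to smallest: 119, 48 bp.

119, 48 bp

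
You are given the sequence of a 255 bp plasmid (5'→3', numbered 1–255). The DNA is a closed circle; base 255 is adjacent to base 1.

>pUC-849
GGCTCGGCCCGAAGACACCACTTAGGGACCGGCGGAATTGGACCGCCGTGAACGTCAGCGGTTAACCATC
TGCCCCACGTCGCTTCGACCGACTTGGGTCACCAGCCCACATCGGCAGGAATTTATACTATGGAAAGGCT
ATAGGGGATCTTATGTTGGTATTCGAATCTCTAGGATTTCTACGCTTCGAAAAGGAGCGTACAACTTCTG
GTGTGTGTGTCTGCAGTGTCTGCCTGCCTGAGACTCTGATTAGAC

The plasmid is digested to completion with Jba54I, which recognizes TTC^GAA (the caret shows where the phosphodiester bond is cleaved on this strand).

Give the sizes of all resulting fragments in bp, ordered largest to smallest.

231, 24 bp

Jba54I sites (TTCGAA) start at positions 162, 186.
Jba54I cuts after base 3 of each site, so after positions 164, 188.
Circular molecule, 2 cuts → 2 fragments:
  165–188 → 24 bp
  189–255 then 1–164 → 67 + 164 = 231 bp
Sorted largest to smallest: 231, 24 bp.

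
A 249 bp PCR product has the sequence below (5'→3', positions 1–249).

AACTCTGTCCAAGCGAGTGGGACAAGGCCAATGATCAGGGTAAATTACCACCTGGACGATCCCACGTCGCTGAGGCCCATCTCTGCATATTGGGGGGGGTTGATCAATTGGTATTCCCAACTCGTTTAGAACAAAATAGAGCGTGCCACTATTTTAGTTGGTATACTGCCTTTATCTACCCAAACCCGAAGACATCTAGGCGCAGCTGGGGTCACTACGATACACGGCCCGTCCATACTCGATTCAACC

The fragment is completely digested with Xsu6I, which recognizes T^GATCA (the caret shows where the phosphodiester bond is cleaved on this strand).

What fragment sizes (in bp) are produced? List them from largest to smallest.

148, 69, 32 bp

Xsu6I sites (TGATCA) start at positions 32, 101.
Xsu6I cuts after the first base of each site, so after positions 32, 101.
Linear molecule, 2 cuts → 3 fragments:
  1–32 → 32 bp
  33–101 → 69 bp
  102–249 → 148 bp
Sorted largest to smallest: 148, 69, 32 bp.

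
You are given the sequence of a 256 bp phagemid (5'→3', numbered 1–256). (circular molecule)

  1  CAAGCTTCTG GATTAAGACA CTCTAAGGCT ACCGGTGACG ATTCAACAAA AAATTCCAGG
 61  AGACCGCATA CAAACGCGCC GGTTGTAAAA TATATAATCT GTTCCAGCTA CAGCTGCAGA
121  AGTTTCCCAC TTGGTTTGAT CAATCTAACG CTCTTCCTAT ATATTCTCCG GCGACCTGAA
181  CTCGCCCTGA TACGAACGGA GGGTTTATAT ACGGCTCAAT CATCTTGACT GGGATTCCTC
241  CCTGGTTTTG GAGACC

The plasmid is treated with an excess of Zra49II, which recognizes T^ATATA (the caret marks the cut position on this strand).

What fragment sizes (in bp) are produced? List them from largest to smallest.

141, 67, 48 bp

Zra49II sites (TATATA) start at positions 91, 158, 206.
Zra49II cuts after the first base of each site, so after positions 91, 158, 206.
Circular molecule, 3 cuts → 3 fragments:
  92–158 → 67 bp
  159–206 → 48 bp
  207–256 then 1–91 → 50 + 91 = 141 bp
Sorted largest to smallest: 141, 67, 48 bp.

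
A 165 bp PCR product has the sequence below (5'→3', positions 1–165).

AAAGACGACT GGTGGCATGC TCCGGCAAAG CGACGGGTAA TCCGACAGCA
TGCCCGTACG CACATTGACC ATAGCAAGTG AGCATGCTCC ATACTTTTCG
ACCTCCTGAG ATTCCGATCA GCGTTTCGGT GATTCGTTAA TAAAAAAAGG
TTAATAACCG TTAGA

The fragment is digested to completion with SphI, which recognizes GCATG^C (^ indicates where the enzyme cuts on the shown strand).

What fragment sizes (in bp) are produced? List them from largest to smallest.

79, 34, 33, 19 bp

SphI sites (GCATGC) start at positions 15, 48, 82.
SphI cuts after base 5 of each site (before the last base), so after positions 19, 52, 86.
Linear molecule, 3 cuts → 4 fragments:
  1–19 → 19 bp
  20–52 → 33 bp
  53–86 → 34 bp
  87–165 → 79 bp
Sorted largest to smallest: 79, 34, 33, 19 bp.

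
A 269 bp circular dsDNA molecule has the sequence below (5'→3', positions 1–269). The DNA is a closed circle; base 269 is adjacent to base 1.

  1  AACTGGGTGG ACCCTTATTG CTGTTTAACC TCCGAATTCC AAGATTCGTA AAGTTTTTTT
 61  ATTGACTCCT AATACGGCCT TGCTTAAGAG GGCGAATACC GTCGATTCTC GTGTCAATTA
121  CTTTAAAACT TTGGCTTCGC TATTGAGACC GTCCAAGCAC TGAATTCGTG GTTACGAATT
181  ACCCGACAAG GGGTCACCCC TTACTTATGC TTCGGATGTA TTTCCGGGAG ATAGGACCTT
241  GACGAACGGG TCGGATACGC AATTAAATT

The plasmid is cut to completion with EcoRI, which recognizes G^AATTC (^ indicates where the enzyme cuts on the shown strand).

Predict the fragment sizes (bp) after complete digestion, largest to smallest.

141, 128 bp

EcoRI sites (GAATTC) start at positions 34, 162.
EcoRI cuts after the first base of each site, so after positions 34, 162.
Circular molecule, 2 cuts → 2 fragments:
  35–162 → 128 bp
  163–269 then 1–34 → 107 + 34 = 141 bp
Sorted largest to smallest: 141, 128 bp.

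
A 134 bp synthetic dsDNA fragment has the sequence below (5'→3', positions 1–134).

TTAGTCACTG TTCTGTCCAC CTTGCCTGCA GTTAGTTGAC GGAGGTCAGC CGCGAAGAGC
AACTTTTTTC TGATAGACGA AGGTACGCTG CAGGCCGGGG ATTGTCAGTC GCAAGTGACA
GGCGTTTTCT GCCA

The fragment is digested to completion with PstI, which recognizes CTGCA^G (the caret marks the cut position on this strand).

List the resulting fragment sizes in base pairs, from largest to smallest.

PstI sites (CTGCAG) start at positions 26, 88.
PstI cuts after base 5 of each site (before the last base), so after positions 30, 92.
Linear molecule, 2 cuts → 3 fragments:
  1–30 → 30 bp
  31–92 → 62 bp
  93–134 → 42 bp
Sorted largest to smallest: 62, 42, 30 bp.

62, 42, 30 bp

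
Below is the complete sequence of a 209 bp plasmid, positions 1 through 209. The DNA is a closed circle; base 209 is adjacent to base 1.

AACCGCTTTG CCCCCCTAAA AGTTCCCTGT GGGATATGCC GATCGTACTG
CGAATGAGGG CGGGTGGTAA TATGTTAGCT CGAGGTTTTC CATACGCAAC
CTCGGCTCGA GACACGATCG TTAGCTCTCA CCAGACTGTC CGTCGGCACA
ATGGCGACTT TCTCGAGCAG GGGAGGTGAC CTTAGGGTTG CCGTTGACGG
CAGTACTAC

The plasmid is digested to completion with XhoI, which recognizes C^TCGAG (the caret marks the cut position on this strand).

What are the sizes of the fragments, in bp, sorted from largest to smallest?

XhoI sites (CTCGAG) start at positions 79, 106, 162.
XhoI cuts after the first base of each site, so after positions 79, 106, 162.
Circular molecule, 3 cuts → 3 fragments:
  80–106 → 27 bp
  107–162 → 56 bp
  163–209 then 1–79 → 47 + 79 = 126 bp
Sorted largest to smallest: 126, 56, 27 bp.

126, 56, 27 bp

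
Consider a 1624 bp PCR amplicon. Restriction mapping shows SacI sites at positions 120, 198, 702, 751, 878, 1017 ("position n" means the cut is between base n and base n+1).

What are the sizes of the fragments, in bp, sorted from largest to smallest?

Linear molecule, 6 cuts → 7 fragments:
  120 − 0 = 120 bp
  198 − 120 = 78 bp
  702 − 198 = 504 bp
  751 − 702 = 49 bp
  878 − 751 = 127 bp
  1017 − 878 = 139 bp
  1624 − 1017 = 607 bp
Sorted largest to smallest: 607, 504, 139, 127, 120, 78, 49 bp.

607, 504, 139, 127, 120, 78, 49 bp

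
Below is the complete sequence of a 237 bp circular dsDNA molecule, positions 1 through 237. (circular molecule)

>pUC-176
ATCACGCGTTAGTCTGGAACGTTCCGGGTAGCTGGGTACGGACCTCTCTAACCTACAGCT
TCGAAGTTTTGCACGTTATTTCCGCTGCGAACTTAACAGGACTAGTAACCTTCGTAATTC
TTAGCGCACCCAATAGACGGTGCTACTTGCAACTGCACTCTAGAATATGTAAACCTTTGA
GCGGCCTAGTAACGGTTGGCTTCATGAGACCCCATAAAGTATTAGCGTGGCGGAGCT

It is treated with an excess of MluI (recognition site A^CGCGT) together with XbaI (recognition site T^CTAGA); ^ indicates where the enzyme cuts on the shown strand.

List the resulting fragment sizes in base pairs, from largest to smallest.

The MluI site (ACGCGT) starts at position 4.
MluI cuts after the first base of each site, so after position 4.
The XbaI site (TCTAGA) starts at position 159.
XbaI cuts after the first base of each site, so after position 159.
Combined cut positions: 4, 159.
Circular molecule, 2 cuts → 2 fragments:
  5–159 → 155 bp
  160–237 then 1–4 → 78 + 4 = 82 bp
Sorted largest to smallest: 155, 82 bp.

155, 82 bp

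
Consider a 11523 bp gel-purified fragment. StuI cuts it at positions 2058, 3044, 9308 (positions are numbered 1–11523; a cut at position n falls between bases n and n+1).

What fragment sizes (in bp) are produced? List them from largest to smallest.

Linear molecule, 3 cuts → 4 fragments:
  2058 − 0 = 2058 bp
  3044 − 2058 = 986 bp
  9308 − 3044 = 6264 bp
  11523 − 9308 = 2215 bp
Sorted largest to smallest: 6264, 2215, 2058, 986 bp.

6264, 2215, 2058, 986 bp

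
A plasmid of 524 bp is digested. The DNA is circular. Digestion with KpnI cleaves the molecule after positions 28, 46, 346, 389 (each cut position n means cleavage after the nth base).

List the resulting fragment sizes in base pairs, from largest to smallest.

300, 163, 43, 18 bp

Circular molecule, 4 cuts → 4 fragments:
  46 − 28 = 18 bp
  346 − 46 = 300 bp
  389 − 346 = 43 bp
  wrap: 524 − 389 + 28 = 163 bp
Sorted largest to smallest: 300, 163, 43, 18 bp.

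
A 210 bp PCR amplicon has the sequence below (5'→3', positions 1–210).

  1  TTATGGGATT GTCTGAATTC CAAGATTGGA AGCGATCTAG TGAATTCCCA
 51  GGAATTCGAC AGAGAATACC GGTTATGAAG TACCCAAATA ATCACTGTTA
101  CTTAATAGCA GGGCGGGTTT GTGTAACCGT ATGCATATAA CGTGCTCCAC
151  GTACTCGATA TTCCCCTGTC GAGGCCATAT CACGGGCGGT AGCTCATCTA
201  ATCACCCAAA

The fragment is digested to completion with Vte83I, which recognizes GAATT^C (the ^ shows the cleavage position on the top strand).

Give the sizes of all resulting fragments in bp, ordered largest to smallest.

154, 27, 19, 10 bp

Vte83I sites (GAATTC) start at positions 15, 42, 52.
Vte83I cuts after base 5 of each site (before the last base), so after positions 19, 46, 56.
Linear molecule, 3 cuts → 4 fragments:
  1–19 → 19 bp
  20–46 → 27 bp
  47–56 → 10 bp
  57–210 → 154 bp
Sorted largest to smallest: 154, 27, 19, 10 bp.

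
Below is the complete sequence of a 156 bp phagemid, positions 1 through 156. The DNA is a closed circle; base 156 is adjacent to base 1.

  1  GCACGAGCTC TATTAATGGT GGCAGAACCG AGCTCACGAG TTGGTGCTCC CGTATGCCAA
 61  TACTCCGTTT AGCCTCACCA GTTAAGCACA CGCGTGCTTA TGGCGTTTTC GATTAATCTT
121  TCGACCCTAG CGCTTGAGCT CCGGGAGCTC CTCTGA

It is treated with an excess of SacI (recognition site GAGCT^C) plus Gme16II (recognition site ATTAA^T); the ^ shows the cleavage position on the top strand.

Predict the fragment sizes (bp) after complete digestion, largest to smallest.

82, 24, 18, 16, 9, 7 bp

SacI sites (GAGCTC) start at positions 5, 30, 136, 145.
SacI cuts after base 5 of each site (before the last base), so after positions 9, 34, 140, 149.
Gme16II sites (ATTAAT) start at positions 12, 112.
Gme16II cuts after base 5 of each site (before the last base), so after positions 16, 116.
Combined cut positions: 9, 16, 34, 116, 140, 149.
Circular molecule, 6 cuts → 6 fragments:
  10–16 → 7 bp
  17–34 → 18 bp
  35–116 → 82 bp
  117–140 → 24 bp
  141–149 → 9 bp
  150–156 then 1–9 → 7 + 9 = 16 bp
Sorted largest to smallest: 82, 24, 18, 16, 9, 7 bp.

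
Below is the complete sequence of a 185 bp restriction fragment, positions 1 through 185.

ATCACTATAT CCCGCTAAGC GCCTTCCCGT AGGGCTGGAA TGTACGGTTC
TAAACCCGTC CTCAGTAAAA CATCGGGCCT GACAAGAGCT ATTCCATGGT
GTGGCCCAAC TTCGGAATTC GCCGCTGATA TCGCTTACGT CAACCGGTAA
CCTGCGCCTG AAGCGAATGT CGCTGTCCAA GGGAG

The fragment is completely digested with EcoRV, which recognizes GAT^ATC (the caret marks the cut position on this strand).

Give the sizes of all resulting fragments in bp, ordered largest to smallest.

129, 56 bp

The EcoRV site (GATATC) starts at position 127.
EcoRV cuts after base 3 of each site, so after position 129.
Linear molecule, 1 cut → 2 fragments:
  1–129 → 129 bp
  130–185 → 56 bp
Sorted largest to smallest: 129, 56 bp.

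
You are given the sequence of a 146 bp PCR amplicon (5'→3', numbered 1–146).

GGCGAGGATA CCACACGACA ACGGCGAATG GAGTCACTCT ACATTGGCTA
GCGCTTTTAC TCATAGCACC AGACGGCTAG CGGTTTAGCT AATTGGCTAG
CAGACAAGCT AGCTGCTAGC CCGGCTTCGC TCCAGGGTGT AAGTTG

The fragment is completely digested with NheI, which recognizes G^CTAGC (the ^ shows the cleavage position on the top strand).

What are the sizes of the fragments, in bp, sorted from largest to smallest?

47, 31, 29, 20, 12, 7 bp

NheI sites (GCTAGC) start at positions 47, 76, 96, 108, 115.
NheI cuts after the first base of each site, so after positions 47, 76, 96, 108, 115.
Linear molecule, 5 cuts → 6 fragments:
  1–47 → 47 bp
  48–76 → 29 bp
  77–96 → 20 bp
  97–108 → 12 bp
  109–115 → 7 bp
  116–146 → 31 bp
Sorted largest to smallest: 47, 31, 29, 20, 12, 7 bp.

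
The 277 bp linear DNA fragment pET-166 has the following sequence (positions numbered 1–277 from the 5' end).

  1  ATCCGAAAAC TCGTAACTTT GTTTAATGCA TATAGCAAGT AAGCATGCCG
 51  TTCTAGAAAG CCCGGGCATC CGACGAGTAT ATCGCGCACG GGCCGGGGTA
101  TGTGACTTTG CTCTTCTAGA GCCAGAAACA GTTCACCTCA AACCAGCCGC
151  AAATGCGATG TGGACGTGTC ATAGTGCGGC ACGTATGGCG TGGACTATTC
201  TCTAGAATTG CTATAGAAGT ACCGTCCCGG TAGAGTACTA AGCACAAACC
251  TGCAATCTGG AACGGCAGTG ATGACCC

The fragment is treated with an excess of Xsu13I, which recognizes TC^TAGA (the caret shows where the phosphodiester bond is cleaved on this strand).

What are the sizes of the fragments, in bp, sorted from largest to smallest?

86, 75, 63, 53 bp

Xsu13I sites (TCTAGA) start at positions 52, 115, 201.
Xsu13I cuts after base 2 of each site, so after positions 53, 116, 202.
Linear molecule, 3 cuts → 4 fragments:
  1–53 → 53 bp
  54–116 → 63 bp
  117–202 → 86 bp
  203–277 → 75 bp
Sorted largest to smallest: 86, 75, 63, 53 bp.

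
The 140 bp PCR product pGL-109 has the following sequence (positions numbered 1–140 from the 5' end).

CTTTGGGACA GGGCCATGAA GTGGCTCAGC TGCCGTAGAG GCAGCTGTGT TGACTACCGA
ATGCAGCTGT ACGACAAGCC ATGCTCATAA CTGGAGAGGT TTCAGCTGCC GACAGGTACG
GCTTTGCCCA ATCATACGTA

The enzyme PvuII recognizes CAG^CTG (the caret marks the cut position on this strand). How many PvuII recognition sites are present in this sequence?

CAGCTG occurs starting at positions 27, 42, 64, 103.
PvuII cuts at 4 sites.

4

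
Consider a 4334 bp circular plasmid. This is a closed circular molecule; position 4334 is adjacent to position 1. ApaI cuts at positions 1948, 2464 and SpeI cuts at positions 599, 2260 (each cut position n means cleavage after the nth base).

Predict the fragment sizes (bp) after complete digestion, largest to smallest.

2469, 1349, 312, 204 bp

Combined cut positions (sorted): 599, 1948, 2260, 2464.
Circular molecule, 4 cuts → 4 fragments:
  1948 − 599 = 1349 bp
  2260 − 1948 = 312 bp
  2464 − 2260 = 204 bp
  wrap: 4334 − 2464 + 599 = 2469 bp
Sorted largest to smallest: 2469, 1349, 312, 204 bp.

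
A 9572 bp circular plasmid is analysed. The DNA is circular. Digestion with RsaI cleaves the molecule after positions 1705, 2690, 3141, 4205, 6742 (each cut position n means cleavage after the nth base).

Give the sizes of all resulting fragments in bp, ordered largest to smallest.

4535, 2537, 1064, 985, 451 bp

Circular molecule, 5 cuts → 5 fragments:
  2690 − 1705 = 985 bp
  3141 − 2690 = 451 bp
  4205 − 3141 = 1064 bp
  6742 − 4205 = 2537 bp
  wrap: 9572 − 6742 + 1705 = 4535 bp
Sorted largest to smallest: 4535, 2537, 1064, 985, 451 bp.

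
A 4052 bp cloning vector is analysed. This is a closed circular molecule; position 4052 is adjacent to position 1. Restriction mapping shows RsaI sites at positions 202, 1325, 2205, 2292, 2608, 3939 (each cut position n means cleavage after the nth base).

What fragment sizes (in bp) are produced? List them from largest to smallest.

1331, 1123, 880, 316, 315, 87 bp

Circular molecule, 6 cuts → 6 fragments:
  1325 − 202 = 1123 bp
  2205 − 1325 = 880 bp
  2292 − 2205 = 87 bp
  2608 − 2292 = 316 bp
  3939 − 2608 = 1331 bp
  wrap: 4052 − 3939 + 202 = 315 bp
Sorted largest to smallest: 1331, 1123, 880, 316, 315, 87 bp.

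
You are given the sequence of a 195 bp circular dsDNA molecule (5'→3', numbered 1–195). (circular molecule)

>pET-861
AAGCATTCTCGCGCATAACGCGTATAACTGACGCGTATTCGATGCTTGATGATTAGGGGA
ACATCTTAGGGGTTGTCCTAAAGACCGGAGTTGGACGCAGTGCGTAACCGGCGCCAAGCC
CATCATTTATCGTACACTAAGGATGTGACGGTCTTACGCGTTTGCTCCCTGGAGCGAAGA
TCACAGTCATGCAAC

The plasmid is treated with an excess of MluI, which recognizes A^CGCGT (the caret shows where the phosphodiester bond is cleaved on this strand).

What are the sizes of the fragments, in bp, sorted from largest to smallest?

MluI sites (ACGCGT) start at positions 18, 31, 156.
MluI cuts after the first base of each site, so after positions 18, 31, 156.
Circular molecule, 3 cuts → 3 fragments:
  19–31 → 13 bp
  32–156 → 125 bp
  157–195 then 1–18 → 39 + 18 = 57 bp
Sorted largest to smallest: 125, 57, 13 bp.

125, 57, 13 bp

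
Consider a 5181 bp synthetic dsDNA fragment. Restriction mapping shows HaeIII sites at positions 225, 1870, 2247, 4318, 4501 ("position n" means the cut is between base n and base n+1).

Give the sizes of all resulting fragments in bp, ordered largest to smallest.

2071, 1645, 680, 377, 225, 183 bp

Linear molecule, 5 cuts → 6 fragments:
  225 − 0 = 225 bp
  1870 − 225 = 1645 bp
  2247 − 1870 = 377 bp
  4318 − 2247 = 2071 bp
  4501 − 4318 = 183 bp
  5181 − 4501 = 680 bp
Sorted largest to smallest: 2071, 1645, 680, 377, 225, 183 bp.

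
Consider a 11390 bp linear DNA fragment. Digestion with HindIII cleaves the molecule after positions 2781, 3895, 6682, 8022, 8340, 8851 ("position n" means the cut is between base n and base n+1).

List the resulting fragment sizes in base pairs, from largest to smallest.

2787, 2781, 2539, 1340, 1114, 511, 318 bp

Linear molecule, 6 cuts → 7 fragments:
  2781 − 0 = 2781 bp
  3895 − 2781 = 1114 bp
  6682 − 3895 = 2787 bp
  8022 − 6682 = 1340 bp
  8340 − 8022 = 318 bp
  8851 − 8340 = 511 bp
  11390 − 8851 = 2539 bp
Sorted largest to smallest: 2787, 2781, 2539, 1340, 1114, 511, 318 bp.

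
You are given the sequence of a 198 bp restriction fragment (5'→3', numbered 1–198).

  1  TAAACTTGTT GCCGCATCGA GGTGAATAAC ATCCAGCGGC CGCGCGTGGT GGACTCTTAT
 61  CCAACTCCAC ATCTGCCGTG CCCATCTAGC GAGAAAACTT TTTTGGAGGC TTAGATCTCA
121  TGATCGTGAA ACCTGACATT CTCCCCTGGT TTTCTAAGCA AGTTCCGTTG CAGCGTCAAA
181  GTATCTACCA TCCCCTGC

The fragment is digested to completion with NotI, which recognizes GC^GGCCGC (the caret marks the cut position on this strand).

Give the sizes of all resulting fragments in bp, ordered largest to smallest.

161, 37 bp

The NotI site (GCGGCCGC) starts at position 36.
NotI cuts after base 2 of each site, so after position 37.
Linear molecule, 1 cut → 2 fragments:
  1–37 → 37 bp
  38–198 → 161 bp
Sorted largest to smallest: 161, 37 bp.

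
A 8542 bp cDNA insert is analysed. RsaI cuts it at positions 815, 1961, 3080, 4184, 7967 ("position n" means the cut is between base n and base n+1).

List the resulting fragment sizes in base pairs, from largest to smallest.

3783, 1146, 1119, 1104, 815, 575 bp

Linear molecule, 5 cuts → 6 fragments:
  815 − 0 = 815 bp
  1961 − 815 = 1146 bp
  3080 − 1961 = 1119 bp
  4184 − 3080 = 1104 bp
  7967 − 4184 = 3783 bp
  8542 − 7967 = 575 bp
Sorted largest to smallest: 3783, 1146, 1119, 1104, 815, 575 bp.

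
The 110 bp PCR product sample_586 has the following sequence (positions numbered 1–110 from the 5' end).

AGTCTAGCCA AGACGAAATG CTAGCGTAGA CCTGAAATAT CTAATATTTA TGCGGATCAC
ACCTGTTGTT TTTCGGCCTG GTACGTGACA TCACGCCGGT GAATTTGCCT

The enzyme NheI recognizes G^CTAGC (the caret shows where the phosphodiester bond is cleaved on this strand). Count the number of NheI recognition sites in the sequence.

1

GCTAGC occurs starting at position 20.
NheI cuts at 1 site.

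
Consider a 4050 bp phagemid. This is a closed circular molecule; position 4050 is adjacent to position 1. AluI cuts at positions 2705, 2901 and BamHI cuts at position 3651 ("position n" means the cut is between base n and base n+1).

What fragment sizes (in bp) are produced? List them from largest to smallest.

3104, 750, 196 bp

Combined cut positions (sorted): 2705, 2901, 3651.
Circular molecule, 3 cuts → 3 fragments:
  2901 − 2705 = 196 bp
  3651 − 2901 = 750 bp
  wrap: 4050 − 3651 + 2705 = 3104 bp
Sorted largest to smallest: 3104, 750, 196 bp.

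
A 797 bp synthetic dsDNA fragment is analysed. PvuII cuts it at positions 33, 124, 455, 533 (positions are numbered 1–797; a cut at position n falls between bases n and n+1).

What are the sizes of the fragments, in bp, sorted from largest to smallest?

Linear molecule, 4 cuts → 5 fragments:
  33 − 0 = 33 bp
  124 − 33 = 91 bp
  455 − 124 = 331 bp
  533 − 455 = 78 bp
  797 − 533 = 264 bp
Sorted largest to smallest: 331, 264, 91, 78, 33 bp.

331, 264, 91, 78, 33 bp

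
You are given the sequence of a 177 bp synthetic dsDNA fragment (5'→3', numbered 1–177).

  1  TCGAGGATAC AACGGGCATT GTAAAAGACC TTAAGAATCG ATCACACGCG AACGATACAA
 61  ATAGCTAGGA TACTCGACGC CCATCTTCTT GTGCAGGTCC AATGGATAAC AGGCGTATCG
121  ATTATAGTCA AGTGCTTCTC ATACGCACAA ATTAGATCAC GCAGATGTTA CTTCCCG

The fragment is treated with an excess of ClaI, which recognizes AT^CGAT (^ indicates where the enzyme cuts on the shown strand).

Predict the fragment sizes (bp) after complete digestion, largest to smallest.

80, 59, 38 bp

ClaI sites (ATCGAT) start at positions 37, 117.
ClaI cuts after base 2 of each site, so after positions 38, 118.
Linear molecule, 2 cuts → 3 fragments:
  1–38 → 38 bp
  39–118 → 80 bp
  119–177 → 59 bp
Sorted largest to smallest: 80, 59, 38 bp.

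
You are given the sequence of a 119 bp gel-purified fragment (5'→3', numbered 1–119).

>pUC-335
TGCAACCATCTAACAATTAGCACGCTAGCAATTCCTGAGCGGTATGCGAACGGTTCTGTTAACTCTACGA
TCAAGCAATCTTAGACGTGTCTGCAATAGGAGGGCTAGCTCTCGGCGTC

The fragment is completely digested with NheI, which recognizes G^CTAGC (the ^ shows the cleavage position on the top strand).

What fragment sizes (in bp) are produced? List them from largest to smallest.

80, 24, 15 bp

NheI sites (GCTAGC) start at positions 24, 104.
NheI cuts after the first base of each site, so after positions 24, 104.
Linear molecule, 2 cuts → 3 fragments:
  1–24 → 24 bp
  25–104 → 80 bp
  105–119 → 15 bp
Sorted largest to smallest: 80, 24, 15 bp.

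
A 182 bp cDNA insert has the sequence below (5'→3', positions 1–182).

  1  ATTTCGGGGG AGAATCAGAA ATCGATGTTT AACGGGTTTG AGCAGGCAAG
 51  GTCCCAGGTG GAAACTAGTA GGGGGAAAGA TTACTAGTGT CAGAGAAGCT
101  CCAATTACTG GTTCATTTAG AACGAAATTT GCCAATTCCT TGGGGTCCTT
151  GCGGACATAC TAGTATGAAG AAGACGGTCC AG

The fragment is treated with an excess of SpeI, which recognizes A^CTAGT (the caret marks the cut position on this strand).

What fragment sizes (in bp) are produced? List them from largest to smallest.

76, 64, 23, 19 bp

SpeI sites (ACTAGT) start at positions 64, 83, 159.
SpeI cuts after the first base of each site, so after positions 64, 83, 159.
Linear molecule, 3 cuts → 4 fragments:
  1–64 → 64 bp
  65–83 → 19 bp
  84–159 → 76 bp
  160–182 → 23 bp
Sorted largest to smallest: 76, 64, 23, 19 bp.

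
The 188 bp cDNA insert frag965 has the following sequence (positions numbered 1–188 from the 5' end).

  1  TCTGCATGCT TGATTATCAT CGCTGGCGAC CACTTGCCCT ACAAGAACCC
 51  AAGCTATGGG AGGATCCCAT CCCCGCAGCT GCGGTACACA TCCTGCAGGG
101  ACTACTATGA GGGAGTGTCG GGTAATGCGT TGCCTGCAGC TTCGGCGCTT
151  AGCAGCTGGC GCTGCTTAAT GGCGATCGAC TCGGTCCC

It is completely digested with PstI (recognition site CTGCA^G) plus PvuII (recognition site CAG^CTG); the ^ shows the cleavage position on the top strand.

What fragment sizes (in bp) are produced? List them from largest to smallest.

PstI sites (CTGCAG) start at positions 93, 134.
PstI cuts after base 5 of each site (before the last base), so after positions 97, 138.
PvuII sites (CAGCTG) start at positions 76, 153.
PvuII cuts after base 3 of each site, so after positions 78, 155.
Combined cut positions: 78, 97, 138, 155.
Linear molecule, 4 cuts → 5 fragments:
  1–78 → 78 bp
  79–97 → 19 bp
  98–138 → 41 bp
  139–155 → 17 bp
  156–188 → 33 bp
Sorted largest to smallest: 78, 41, 33, 19, 17 bp.

78, 41, 33, 19, 17 bp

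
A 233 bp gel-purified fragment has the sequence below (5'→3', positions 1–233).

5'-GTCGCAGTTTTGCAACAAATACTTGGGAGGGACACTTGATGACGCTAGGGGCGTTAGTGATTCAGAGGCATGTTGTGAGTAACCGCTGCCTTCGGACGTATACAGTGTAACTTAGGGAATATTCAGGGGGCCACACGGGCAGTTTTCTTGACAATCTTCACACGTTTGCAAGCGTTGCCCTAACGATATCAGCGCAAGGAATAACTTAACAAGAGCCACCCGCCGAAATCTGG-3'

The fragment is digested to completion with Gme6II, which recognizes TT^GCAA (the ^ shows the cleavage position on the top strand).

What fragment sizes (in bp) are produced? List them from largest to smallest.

156, 66, 11 bp

Gme6II sites (TTGCAA) start at positions 10, 166.
Gme6II cuts after base 2 of each site, so after positions 11, 167.
Linear molecule, 2 cuts → 3 fragments:
  1–11 → 11 bp
  12–167 → 156 bp
  168–233 → 66 bp
Sorted largest to smallest: 156, 66, 11 bp.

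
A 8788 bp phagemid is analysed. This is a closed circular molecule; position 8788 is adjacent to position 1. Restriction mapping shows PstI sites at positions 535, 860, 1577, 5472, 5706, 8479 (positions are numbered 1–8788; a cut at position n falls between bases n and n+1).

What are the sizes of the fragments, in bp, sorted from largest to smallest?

3895, 2773, 844, 717, 325, 234 bp

Circular molecule, 6 cuts → 6 fragments:
  860 − 535 = 325 bp
  1577 − 860 = 717 bp
  5472 − 1577 = 3895 bp
  5706 − 5472 = 234 bp
  8479 − 5706 = 2773 bp
  wrap: 8788 − 8479 + 535 = 844 bp
Sorted largest to smallest: 3895, 2773, 844, 717, 325, 234 bp.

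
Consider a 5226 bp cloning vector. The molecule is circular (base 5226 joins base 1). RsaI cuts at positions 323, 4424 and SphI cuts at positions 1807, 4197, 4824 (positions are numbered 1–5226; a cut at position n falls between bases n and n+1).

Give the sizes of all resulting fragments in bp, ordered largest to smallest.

2390, 1484, 725, 400, 227 bp

Combined cut positions (sorted): 323, 1807, 4197, 4424, 4824.
Circular molecule, 5 cuts → 5 fragments:
  1807 − 323 = 1484 bp
  4197 − 1807 = 2390 bp
  4424 − 4197 = 227 bp
  4824 − 4424 = 400 bp
  wrap: 5226 − 4824 + 323 = 725 bp
Sorted largest to smallest: 2390, 1484, 725, 400, 227 bp.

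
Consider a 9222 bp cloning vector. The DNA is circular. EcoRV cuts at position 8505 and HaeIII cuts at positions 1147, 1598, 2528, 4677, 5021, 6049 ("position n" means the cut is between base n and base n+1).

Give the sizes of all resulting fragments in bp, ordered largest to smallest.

Combined cut positions (sorted): 1147, 1598, 2528, 4677, 5021, 6049, 8505.
Circular molecule, 7 cuts → 7 fragments:
  1598 − 1147 = 451 bp
  2528 − 1598 = 930 bp
  4677 − 2528 = 2149 bp
  5021 − 4677 = 344 bp
  6049 − 5021 = 1028 bp
  8505 − 6049 = 2456 bp
  wrap: 9222 − 8505 + 1147 = 1864 bp
Sorted largest to smallest: 2456, 2149, 1864, 1028, 930, 451, 344 bp.

2456, 2149, 1864, 1028, 930, 451, 344 bp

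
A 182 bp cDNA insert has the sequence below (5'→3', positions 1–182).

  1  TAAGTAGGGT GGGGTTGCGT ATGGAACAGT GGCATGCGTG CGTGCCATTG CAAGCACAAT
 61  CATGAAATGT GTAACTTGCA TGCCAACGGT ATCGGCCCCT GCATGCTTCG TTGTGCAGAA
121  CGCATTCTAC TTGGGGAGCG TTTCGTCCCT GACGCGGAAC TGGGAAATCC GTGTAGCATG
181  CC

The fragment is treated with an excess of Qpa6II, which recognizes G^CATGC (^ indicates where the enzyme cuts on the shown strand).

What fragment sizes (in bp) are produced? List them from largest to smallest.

Qpa6II sites (GCATGC) start at positions 32, 78, 101, 176.
Qpa6II cuts after the first base of each site, so after positions 32, 78, 101, 176.
Linear molecule, 4 cuts → 5 fragments:
  1–32 → 32 bp
  33–78 → 46 bp
  79–101 → 23 bp
  102–176 → 75 bp
  177–182 → 6 bp
Sorted largest to smallest: 75, 46, 32, 23, 6 bp.

75, 46, 32, 23, 6 bp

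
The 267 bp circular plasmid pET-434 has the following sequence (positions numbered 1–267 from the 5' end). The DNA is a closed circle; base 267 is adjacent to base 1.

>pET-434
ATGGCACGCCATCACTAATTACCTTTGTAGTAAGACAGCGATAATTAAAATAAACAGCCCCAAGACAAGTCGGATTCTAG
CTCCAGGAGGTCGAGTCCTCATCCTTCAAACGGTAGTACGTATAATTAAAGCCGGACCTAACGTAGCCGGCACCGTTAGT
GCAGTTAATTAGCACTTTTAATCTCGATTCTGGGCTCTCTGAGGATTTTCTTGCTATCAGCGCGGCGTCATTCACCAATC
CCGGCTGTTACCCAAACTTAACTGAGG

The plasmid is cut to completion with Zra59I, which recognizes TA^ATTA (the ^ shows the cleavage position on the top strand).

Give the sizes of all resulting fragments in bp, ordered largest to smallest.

117, 81, 43, 26 bp

Zra59I sites (TAATTA) start at positions 16, 42, 123, 166.
Zra59I cuts after base 2 of each site, so after positions 17, 43, 124, 167.
Circular molecule, 4 cuts → 4 fragments:
  18–43 → 26 bp
  44–124 → 81 bp
  125–167 → 43 bp
  168–267 then 1–17 → 100 + 17 = 117 bp
Sorted largest to smallest: 117, 81, 43, 26 bp.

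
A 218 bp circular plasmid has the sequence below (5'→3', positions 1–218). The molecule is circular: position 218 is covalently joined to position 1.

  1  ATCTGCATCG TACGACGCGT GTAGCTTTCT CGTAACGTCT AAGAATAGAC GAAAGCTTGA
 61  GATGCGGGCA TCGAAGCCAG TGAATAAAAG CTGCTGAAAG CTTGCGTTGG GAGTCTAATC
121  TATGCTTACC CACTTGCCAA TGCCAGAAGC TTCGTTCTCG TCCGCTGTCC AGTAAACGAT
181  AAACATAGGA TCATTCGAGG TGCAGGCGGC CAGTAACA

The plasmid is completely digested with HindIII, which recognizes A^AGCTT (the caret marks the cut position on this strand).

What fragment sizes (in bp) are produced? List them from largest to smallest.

124, 49, 45 bp

HindIII sites (AAGCTT) start at positions 53, 98, 147.
HindIII cuts after the first base of each site, so after positions 53, 98, 147.
Circular molecule, 3 cuts → 3 fragments:
  54–98 → 45 bp
  99–147 → 49 bp
  148–218 then 1–53 → 71 + 53 = 124 bp
Sorted largest to smallest: 124, 49, 45 bp.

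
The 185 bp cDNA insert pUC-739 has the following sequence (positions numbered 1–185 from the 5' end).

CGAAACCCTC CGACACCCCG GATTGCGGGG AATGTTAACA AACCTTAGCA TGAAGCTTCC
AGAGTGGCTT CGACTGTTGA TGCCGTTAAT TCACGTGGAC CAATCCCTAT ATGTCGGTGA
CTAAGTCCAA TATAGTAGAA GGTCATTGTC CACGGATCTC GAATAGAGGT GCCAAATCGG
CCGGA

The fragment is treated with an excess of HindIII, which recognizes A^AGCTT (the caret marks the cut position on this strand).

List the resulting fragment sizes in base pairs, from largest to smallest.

132, 53 bp

The HindIII site (AAGCTT) starts at position 53.
HindIII cuts after the first base of each site, so after position 53.
Linear molecule, 1 cut → 2 fragments:
  1–53 → 53 bp
  54–185 → 132 bp
Sorted largest to smallest: 132, 53 bp.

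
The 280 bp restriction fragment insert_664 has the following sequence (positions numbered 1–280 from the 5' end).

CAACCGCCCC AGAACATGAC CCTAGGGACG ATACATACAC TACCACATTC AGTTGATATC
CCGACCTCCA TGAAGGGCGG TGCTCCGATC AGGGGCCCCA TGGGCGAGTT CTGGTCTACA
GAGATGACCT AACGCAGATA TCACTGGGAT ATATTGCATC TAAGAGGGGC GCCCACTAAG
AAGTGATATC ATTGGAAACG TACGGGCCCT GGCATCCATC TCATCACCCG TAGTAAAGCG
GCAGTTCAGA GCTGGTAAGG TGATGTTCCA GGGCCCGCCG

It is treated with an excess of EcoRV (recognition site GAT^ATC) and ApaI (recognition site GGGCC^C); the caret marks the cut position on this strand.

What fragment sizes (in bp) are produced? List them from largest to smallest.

EcoRV sites (GATATC) start at positions 55, 137, 185.
EcoRV cuts after base 3 of each site, so after positions 57, 139, 187.
ApaI sites (GGGCCC) start at positions 93, 204, 271.
ApaI cuts after base 5 of each site (before the last base), so after positions 97, 208, 275.
Combined cut positions: 57, 97, 139, 187, 208, 275.
Linear molecule, 6 cuts → 7 fragments:
  1–57 → 57 bp
  58–97 → 40 bp
  98–139 → 42 bp
  140–187 → 48 bp
  188–208 → 21 bp
  209–275 → 67 bp
  276–280 → 5 bp
Sorted largest to smallest: 67, 57, 48, 42, 40, 21, 5 bp.

67, 57, 48, 42, 40, 21, 5 bp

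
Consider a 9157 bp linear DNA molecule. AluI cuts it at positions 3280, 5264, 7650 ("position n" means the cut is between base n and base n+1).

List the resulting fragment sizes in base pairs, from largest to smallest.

Linear molecule, 3 cuts → 4 fragments:
  3280 − 0 = 3280 bp
  5264 − 3280 = 1984 bp
  7650 − 5264 = 2386 bp
  9157 − 7650 = 1507 bp
Sorted largest to smallest: 3280, 2386, 1984, 1507 bp.

3280, 2386, 1984, 1507 bp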